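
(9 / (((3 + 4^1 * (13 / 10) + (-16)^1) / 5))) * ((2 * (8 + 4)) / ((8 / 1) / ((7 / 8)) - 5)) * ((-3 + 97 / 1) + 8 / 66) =-13045200 / 4147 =-3145.70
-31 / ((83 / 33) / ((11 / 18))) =-3751 / 498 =-7.53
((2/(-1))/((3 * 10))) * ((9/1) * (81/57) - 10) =-53/285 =-0.19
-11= -11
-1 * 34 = -34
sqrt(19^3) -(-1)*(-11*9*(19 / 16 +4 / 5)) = -113.94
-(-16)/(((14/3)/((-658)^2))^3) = 12777768084719232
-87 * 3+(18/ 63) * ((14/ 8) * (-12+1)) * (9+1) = -316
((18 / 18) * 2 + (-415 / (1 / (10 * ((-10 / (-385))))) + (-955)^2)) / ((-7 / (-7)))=70217779 / 77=911919.21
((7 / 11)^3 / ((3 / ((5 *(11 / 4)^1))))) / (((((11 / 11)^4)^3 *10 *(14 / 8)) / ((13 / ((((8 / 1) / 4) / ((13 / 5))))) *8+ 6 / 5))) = 9.21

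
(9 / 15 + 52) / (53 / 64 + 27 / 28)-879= -3411361 / 4015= -849.65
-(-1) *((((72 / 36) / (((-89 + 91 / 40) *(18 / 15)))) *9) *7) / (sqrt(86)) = -2100 *sqrt(86) / 149167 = -0.13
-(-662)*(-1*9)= -5958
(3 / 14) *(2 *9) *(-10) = -270 / 7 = -38.57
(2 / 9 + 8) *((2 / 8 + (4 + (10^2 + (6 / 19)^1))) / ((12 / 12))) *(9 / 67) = 294039 / 2546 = 115.49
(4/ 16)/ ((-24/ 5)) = -0.05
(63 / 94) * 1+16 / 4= 439 / 94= 4.67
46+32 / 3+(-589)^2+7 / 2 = 346981.17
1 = 1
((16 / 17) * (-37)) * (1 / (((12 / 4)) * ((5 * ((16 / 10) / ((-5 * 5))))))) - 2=34.27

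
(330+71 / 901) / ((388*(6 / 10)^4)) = 185875625 / 28316628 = 6.56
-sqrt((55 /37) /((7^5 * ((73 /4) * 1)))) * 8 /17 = -16 * sqrt(1039885) /15749531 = -0.00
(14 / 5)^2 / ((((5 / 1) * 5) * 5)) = 196 / 3125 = 0.06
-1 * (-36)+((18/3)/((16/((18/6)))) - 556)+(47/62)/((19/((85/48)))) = -29335273/56544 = -518.80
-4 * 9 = -36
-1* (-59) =59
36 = 36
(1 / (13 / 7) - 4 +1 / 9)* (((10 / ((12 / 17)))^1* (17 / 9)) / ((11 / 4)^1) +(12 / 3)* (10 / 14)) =-1465520 / 34749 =-42.17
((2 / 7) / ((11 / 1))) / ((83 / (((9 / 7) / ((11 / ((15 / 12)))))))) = 45 / 984214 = 0.00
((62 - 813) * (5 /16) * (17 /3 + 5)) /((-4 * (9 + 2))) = 56.89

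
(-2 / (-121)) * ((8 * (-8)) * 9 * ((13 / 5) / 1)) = -24.75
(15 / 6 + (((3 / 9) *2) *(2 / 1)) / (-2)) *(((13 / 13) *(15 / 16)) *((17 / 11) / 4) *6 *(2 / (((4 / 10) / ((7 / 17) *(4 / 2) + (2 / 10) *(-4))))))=15 / 32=0.47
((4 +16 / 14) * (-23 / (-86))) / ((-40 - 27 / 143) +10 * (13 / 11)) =-59202 / 1221157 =-0.05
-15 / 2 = -7.50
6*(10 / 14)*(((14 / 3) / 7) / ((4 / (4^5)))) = 5120 / 7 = 731.43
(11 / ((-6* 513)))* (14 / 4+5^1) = -187 / 6156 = -0.03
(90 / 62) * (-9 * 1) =-405 / 31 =-13.06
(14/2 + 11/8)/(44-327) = -67/2264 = -0.03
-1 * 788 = -788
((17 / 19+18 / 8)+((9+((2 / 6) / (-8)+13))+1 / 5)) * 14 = 403837 / 1140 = 354.24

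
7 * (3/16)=21/16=1.31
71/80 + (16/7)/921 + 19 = 10258457/515760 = 19.89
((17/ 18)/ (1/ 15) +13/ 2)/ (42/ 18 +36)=62/ 115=0.54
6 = 6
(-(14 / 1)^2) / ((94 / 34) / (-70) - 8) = 233240 / 9567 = 24.38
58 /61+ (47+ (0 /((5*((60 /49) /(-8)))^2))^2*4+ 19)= 4084 /61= 66.95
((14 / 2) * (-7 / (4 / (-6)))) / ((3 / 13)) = 637 / 2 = 318.50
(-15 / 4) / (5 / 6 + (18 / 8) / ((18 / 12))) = -45 / 28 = -1.61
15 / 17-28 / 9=-341 / 153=-2.23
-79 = -79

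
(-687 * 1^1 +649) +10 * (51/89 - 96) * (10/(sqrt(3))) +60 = 22 - 283100 * sqrt(3)/89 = -5487.48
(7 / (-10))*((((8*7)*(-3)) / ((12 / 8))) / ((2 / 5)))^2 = -54880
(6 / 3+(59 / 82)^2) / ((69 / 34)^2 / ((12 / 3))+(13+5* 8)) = 19569924 / 419969273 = 0.05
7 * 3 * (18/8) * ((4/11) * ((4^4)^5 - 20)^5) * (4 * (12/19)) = 14578141936191685494378319999834809887034311421314842706613583872/209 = 69751875292783184183628320000000000000000000000000000000000000.00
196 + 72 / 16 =401 / 2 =200.50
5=5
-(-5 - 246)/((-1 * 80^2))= -251/6400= -0.04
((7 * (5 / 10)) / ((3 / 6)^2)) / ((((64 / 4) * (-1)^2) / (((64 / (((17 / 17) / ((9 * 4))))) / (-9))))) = -224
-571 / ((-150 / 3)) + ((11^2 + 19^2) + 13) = 25321 / 50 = 506.42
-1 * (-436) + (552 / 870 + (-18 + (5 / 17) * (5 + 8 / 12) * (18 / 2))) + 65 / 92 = 5794109 / 13340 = 434.34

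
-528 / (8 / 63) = -4158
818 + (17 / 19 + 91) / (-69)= 816.67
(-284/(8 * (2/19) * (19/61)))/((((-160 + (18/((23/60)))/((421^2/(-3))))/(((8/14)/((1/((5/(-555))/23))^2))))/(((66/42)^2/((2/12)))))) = 92883323291/10566492057382380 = 0.00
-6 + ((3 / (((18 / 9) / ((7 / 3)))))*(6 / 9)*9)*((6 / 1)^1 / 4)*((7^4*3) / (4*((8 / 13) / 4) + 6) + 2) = 5909061 / 172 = 34355.01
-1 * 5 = -5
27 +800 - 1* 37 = 790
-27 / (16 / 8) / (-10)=27 / 20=1.35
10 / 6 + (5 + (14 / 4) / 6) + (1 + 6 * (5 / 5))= 57 / 4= 14.25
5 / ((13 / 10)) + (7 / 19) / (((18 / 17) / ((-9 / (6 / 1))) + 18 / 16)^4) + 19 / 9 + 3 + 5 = 67522510459 / 2607332247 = 25.90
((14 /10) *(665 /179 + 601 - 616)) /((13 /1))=-2828 /2327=-1.22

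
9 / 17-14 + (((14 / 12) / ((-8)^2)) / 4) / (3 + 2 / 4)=-175855 / 13056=-13.47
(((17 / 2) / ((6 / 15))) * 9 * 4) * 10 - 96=7554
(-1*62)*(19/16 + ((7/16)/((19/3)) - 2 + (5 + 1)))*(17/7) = -421073/532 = -791.49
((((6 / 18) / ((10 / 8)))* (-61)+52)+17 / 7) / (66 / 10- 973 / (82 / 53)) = -328574 / 5357919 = -0.06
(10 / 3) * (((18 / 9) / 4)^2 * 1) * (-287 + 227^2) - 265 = 127310 / 3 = 42436.67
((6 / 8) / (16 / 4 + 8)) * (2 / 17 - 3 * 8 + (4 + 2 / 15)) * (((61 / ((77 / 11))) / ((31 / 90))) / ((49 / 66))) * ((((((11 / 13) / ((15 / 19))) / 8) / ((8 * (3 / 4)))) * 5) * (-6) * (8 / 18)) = 176560901 / 14099358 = 12.52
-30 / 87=-10 / 29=-0.34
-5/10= -1/2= -0.50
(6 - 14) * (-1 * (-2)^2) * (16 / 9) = 512 / 9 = 56.89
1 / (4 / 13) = 13 / 4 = 3.25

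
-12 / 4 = -3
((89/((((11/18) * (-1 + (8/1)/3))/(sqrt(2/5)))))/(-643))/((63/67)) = -35778 * sqrt(10)/1237775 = -0.09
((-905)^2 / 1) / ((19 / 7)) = 5733175 / 19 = 301746.05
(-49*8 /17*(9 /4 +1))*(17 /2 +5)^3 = -12538071 /68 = -184383.40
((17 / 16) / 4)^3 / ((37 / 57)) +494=4791748073 / 9699328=494.03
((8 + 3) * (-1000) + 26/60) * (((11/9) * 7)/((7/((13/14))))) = -6741163/540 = -12483.64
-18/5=-3.60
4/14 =2/7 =0.29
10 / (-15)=-0.67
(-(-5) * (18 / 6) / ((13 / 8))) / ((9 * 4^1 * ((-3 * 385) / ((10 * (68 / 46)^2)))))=-23120 / 4765761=-0.00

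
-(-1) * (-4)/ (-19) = 4/ 19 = 0.21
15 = 15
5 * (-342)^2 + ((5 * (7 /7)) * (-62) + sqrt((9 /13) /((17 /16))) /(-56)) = 584510 -3 * sqrt(221) /3094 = 584509.99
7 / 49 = 1 / 7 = 0.14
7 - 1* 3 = 4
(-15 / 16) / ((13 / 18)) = -135 / 104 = -1.30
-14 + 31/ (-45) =-661/ 45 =-14.69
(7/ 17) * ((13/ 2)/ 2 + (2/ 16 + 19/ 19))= 245/ 136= 1.80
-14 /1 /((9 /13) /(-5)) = 910 /9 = 101.11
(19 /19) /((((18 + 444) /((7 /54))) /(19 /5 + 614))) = 3089 /17820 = 0.17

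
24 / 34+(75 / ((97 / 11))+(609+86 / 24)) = 12304067 / 19788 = 621.79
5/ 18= 0.28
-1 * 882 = -882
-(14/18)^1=-7/9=-0.78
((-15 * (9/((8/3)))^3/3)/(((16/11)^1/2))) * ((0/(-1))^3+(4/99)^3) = -135/7744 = -0.02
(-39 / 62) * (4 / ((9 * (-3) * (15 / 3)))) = 26 / 1395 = 0.02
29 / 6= 4.83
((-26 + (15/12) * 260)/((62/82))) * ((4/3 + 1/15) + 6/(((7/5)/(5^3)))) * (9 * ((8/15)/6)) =921827764/5425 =169922.17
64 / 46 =32 / 23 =1.39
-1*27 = -27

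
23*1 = 23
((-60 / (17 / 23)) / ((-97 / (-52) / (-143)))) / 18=1710280 / 4947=345.72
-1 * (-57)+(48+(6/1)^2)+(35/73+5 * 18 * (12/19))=275072/1387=198.32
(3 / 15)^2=1 / 25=0.04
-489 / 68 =-7.19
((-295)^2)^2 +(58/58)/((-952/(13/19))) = 136986766104987/18088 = 7573350625.00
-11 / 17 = -0.65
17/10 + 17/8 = 153/40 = 3.82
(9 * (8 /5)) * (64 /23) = 4608 /115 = 40.07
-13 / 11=-1.18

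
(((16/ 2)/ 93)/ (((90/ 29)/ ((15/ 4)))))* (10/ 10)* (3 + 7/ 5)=638/ 1395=0.46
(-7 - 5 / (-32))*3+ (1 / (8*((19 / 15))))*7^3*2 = 28677 / 608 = 47.17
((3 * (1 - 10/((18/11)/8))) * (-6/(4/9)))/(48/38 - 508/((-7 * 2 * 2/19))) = 515907/92030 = 5.61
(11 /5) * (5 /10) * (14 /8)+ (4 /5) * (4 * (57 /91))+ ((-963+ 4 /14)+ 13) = -3442657 /3640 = -945.78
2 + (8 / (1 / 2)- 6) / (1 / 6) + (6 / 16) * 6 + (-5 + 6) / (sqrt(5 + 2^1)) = 64.63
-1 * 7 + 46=39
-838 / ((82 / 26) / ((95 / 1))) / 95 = -10894 / 41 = -265.71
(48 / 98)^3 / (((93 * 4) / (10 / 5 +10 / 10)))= 3456 / 3647119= 0.00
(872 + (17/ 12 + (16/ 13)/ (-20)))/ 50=681217/ 39000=17.47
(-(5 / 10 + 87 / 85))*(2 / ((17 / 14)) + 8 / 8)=-2331 / 578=-4.03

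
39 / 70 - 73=-5071 / 70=-72.44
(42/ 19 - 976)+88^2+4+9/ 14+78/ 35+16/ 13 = 117197027/ 17290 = 6778.31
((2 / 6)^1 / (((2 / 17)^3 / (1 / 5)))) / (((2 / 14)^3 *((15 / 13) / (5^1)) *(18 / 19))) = 416234273 / 6480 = 64233.68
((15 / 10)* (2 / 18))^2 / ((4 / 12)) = 1 / 12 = 0.08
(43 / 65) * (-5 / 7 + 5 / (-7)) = -0.95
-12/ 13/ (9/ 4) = -16/ 39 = -0.41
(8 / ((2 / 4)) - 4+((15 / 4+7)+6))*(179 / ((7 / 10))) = 102925 / 14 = 7351.79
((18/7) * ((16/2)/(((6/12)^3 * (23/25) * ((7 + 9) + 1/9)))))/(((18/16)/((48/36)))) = 61440/4669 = 13.16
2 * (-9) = -18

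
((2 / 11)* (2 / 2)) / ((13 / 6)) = 12 / 143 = 0.08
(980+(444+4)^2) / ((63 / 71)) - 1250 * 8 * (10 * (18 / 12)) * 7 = -2468116 / 3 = -822705.33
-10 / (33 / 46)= -460 / 33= -13.94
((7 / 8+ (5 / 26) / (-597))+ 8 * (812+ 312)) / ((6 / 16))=558349603 / 23283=23981.00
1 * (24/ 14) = 12/ 7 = 1.71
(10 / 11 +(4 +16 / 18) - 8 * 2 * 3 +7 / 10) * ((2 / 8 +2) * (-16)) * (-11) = -82174 / 5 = -16434.80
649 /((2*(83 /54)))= 17523 /83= 211.12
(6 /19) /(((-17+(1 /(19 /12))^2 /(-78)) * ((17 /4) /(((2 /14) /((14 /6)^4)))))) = -480168 /22801804795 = -0.00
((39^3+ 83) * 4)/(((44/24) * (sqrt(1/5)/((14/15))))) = 6653024 * sqrt(5)/55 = 270483.89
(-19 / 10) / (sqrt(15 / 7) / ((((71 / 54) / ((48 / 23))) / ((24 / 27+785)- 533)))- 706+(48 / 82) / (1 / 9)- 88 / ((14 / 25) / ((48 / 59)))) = 104132026666728144 *sqrt(105) / 326179135608298440725+1203722910649614187 / 260943308486638752580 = 0.01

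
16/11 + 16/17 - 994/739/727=240503466/100466311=2.39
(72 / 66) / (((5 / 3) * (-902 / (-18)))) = 324 / 24805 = 0.01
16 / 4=4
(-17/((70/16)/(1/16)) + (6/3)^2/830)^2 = 1912689/33756100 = 0.06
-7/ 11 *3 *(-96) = 2016/ 11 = 183.27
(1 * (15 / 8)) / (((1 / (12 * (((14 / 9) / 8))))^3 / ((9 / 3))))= 1715 / 24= 71.46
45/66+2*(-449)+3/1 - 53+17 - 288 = -1218.32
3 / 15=1 / 5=0.20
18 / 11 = 1.64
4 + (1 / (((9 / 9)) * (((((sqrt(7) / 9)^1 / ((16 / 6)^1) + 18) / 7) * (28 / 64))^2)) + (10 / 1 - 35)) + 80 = 2082248237387 / 34825904689 - 127401984 * sqrt(7) / 34825904689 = 59.78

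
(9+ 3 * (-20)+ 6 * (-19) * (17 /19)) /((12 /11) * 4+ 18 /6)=-187 /9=-20.78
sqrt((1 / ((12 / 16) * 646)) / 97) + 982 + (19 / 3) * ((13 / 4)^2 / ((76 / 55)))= sqrt(187986) / 93993 + 197839 / 192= 1030.42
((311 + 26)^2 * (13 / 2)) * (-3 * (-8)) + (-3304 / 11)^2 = 2154644860 / 121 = 17806982.31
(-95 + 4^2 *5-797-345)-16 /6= -3479 /3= -1159.67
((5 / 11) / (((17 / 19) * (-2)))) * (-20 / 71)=950 / 13277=0.07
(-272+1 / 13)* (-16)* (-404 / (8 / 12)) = -34275360 / 13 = -2636566.15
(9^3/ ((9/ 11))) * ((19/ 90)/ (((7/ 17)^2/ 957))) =520233813/ 490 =1061701.66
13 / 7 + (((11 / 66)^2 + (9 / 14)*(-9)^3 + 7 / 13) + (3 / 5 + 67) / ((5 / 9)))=-28217783 / 81900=-344.54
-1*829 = -829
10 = 10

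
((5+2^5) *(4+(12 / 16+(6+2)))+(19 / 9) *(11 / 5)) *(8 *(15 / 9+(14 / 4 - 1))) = 428755 / 27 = 15879.81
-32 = -32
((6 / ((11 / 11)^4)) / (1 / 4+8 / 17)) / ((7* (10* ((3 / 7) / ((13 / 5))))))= 884 / 1225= 0.72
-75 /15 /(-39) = 5 /39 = 0.13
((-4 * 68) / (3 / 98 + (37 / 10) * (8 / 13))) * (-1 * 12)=20791680 / 14699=1414.50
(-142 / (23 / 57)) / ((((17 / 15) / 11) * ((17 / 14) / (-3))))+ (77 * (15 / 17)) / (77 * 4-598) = 3253212039 / 385526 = 8438.37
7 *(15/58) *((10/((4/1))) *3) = 1575/116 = 13.58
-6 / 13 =-0.46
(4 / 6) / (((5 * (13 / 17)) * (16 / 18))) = 51 / 260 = 0.20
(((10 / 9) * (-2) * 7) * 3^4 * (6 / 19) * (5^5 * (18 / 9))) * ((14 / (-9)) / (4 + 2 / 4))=49000000 / 57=859649.12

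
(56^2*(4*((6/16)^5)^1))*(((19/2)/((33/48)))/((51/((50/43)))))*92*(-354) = -7674954525/8041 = -954477.62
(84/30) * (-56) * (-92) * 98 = 7068544/5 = 1413708.80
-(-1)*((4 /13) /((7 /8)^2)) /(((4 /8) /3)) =1536 /637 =2.41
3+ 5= 8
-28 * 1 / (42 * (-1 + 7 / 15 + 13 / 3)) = -10 / 57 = -0.18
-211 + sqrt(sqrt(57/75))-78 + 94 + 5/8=-1555/8 + 19^(1/4) * sqrt(5)/5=-193.44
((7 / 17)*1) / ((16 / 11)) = 77 / 272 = 0.28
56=56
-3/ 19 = -0.16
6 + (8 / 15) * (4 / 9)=842 / 135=6.24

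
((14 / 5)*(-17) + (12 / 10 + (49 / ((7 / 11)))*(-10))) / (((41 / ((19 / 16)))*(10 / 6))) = -116337 / 8200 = -14.19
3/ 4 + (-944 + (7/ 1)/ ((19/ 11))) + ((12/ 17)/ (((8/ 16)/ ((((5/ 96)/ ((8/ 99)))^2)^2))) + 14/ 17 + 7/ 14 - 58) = -172651541432407/ 173409304576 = -995.63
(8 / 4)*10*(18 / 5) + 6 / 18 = 72.33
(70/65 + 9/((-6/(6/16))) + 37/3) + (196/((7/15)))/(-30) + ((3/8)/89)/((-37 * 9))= -789231/684944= -1.15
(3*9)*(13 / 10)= 351 / 10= 35.10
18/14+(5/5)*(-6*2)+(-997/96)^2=6266863/64512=97.14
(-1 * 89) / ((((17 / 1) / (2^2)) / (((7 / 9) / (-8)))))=2.04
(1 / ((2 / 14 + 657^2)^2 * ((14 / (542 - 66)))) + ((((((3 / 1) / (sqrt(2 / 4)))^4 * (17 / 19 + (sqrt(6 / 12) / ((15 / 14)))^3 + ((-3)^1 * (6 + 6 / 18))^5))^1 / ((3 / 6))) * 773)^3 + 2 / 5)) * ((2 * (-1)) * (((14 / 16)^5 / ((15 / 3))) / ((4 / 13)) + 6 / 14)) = 466110729752581989822322582944754639230599534325597402726791087 / 160309261668497981440000000 - 20194423709811404715692500504404941684883 * sqrt(2) / 28203125000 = 2907571044666546200212131000000000000.00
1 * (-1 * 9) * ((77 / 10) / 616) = -9 / 80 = -0.11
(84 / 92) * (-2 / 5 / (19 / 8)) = -336 / 2185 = -0.15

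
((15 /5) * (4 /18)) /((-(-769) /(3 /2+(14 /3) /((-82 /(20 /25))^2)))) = 378337 /290855025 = 0.00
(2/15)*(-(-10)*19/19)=4/3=1.33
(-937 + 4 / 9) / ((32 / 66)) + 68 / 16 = -92515 / 48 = -1927.40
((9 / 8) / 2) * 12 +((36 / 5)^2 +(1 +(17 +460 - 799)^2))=10374359 / 100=103743.59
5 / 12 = 0.42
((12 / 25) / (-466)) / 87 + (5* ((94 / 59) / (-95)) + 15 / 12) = 883299857 / 757459700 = 1.17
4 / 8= 1 / 2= 0.50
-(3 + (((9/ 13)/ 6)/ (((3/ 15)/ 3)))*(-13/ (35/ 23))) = 165/ 14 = 11.79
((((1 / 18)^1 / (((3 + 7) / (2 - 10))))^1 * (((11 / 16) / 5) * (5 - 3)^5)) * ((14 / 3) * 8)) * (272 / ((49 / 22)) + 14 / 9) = -38397568 / 42525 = -902.94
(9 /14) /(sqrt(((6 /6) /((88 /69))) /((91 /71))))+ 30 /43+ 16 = 3 * sqrt(9807798) /11431+ 718 /43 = 17.52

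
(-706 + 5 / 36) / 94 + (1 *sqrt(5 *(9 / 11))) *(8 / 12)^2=-25411 / 3384 + 4 *sqrt(55) / 33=-6.61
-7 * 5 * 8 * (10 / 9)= -2800 / 9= -311.11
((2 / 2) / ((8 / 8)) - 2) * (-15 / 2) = 7.50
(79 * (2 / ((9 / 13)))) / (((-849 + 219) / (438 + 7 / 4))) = -1806493 / 11340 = -159.30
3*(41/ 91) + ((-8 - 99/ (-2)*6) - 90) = 18232/ 91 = 200.35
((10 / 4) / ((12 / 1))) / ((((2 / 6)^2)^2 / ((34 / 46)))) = 2295 / 184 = 12.47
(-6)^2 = 36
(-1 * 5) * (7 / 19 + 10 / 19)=-85 / 19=-4.47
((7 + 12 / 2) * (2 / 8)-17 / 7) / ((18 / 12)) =23 / 42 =0.55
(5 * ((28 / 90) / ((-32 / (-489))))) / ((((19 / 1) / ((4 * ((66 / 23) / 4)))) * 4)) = 12551 / 13984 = 0.90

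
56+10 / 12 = 341 / 6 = 56.83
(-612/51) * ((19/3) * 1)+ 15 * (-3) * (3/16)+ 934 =13593/16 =849.56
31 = 31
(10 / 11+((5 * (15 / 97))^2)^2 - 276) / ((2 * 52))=-267541557431 / 101277497464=-2.64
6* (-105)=-630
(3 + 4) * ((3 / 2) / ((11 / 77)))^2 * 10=15435 / 2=7717.50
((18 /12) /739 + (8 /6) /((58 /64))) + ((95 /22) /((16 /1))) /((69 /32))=17333825 /10844086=1.60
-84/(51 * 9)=-28/153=-0.18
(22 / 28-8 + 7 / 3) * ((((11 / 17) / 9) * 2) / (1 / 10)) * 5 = -35.09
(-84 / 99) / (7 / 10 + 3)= -280 / 1221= -0.23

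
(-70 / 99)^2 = 4900 / 9801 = 0.50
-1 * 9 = -9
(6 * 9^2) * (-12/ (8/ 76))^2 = 6316056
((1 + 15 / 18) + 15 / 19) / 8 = 299 / 912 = 0.33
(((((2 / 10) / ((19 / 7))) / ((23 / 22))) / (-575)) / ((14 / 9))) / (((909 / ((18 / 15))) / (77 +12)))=-5874 / 634469375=-0.00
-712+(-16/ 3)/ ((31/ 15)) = -22152/ 31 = -714.58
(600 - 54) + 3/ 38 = 20751/ 38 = 546.08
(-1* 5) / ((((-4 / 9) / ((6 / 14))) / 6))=405 / 14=28.93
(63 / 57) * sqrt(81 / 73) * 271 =51219 * sqrt(73) / 1387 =315.51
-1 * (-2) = 2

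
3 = 3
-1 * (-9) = 9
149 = 149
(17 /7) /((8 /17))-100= -5311 /56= -94.84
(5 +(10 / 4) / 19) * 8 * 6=4680 / 19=246.32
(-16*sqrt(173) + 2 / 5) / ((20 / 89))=89 / 50 - 356*sqrt(173) / 5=-934.71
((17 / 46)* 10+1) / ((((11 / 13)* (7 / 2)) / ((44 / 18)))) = 624 / 161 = 3.88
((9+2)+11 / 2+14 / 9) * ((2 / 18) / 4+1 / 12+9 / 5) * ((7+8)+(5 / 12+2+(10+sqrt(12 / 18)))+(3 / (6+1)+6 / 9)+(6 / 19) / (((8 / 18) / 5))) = 2795 * sqrt(6) / 243+143034125 / 129276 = 1134.60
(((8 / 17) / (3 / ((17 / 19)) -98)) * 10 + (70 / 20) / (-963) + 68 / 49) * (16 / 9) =1621005640 / 683314947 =2.37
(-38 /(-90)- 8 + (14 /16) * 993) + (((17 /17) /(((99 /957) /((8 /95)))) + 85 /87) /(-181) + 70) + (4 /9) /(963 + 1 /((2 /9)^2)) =1384257609139 /1486390824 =931.29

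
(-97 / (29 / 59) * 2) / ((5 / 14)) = -160244 / 145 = -1105.13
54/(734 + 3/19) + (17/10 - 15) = -1844957/139490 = -13.23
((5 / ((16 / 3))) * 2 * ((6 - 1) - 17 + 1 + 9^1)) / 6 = -5 / 8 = -0.62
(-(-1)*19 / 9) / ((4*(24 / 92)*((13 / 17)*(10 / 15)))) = 7429 / 1872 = 3.97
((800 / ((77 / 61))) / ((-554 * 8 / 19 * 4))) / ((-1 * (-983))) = -0.00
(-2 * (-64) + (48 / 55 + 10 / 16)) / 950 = 56979 / 418000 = 0.14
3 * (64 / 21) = 64 / 7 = 9.14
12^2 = 144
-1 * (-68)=68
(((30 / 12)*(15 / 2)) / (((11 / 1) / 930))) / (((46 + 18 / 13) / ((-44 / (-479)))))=453375 / 147532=3.07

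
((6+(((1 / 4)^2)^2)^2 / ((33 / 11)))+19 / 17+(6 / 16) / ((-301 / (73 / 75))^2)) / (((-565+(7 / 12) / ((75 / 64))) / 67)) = -270767273111949681 / 320516230055526400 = -0.84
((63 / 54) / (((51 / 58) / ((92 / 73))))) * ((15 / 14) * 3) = 5.37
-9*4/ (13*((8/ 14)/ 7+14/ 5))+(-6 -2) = -41122/ 4589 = -8.96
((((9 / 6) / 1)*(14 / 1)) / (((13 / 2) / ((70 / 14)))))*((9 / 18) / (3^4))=35 / 351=0.10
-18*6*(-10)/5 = 216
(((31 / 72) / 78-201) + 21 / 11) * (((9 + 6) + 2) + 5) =-12298699 / 2808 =-4379.88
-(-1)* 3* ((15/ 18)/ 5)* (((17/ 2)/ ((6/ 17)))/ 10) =289/ 240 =1.20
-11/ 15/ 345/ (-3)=0.00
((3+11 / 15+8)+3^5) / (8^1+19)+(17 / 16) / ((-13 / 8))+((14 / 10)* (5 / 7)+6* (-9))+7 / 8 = -1825661 / 42120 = -43.34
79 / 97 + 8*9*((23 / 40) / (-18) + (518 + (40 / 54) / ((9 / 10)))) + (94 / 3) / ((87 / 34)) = 28379865017 / 759510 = 37366.02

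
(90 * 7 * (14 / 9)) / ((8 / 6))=735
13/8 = 1.62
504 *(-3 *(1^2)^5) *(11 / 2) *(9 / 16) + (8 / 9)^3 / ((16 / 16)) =-13638271 / 2916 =-4677.05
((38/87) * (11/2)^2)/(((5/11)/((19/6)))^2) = 641.27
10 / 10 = 1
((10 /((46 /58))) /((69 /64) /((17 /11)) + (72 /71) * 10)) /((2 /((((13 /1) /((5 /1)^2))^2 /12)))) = 94648112 /7221272625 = 0.01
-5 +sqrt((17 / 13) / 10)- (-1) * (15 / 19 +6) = sqrt(2210) / 130 +34 / 19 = 2.15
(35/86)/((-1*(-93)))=35/7998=0.00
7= 7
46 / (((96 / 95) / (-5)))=-10925 / 48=-227.60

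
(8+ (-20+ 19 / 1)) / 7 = 1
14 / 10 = 7 / 5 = 1.40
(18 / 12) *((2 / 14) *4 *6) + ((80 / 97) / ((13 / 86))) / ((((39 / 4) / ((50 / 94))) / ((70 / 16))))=104280868 / 16179891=6.45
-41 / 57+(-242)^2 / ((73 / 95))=317121067 / 4161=76212.71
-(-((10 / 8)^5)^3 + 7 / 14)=29980707213 / 1073741824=27.92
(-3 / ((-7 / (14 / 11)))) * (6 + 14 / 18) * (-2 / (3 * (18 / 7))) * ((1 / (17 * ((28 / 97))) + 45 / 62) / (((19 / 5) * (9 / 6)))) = -380335 / 2433159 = -0.16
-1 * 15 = -15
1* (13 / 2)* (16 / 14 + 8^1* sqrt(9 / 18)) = 44.20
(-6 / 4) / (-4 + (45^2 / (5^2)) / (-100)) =150 / 481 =0.31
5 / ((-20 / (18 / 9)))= -1 / 2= -0.50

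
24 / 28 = 6 / 7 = 0.86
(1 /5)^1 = 1 /5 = 0.20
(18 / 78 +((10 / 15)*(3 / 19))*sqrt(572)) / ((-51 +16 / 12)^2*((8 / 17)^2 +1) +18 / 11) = 85833 / 1121292913 +114444*sqrt(143) / 1638812719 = 0.00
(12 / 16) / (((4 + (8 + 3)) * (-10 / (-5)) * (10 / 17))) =17 / 400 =0.04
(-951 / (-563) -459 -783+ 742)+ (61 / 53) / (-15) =-223070798 / 447585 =-498.39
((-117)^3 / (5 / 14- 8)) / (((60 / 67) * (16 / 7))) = 1752698493 / 17120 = 102377.25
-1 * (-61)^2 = -3721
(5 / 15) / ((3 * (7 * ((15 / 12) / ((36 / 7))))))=0.07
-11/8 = -1.38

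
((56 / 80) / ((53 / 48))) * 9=1512 / 265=5.71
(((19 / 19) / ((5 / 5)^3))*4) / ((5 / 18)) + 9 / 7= 549 / 35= 15.69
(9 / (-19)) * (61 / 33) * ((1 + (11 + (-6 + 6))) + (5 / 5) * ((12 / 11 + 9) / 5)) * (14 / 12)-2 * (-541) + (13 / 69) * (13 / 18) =7622492839 / 7138395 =1067.82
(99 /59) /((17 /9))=891 /1003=0.89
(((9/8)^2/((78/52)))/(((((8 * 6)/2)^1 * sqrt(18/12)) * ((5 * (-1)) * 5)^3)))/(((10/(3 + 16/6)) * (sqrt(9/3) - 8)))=51 * sqrt(2)/2440000000 + 17 * sqrt(6)/305000000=0.00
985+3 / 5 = 4928 / 5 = 985.60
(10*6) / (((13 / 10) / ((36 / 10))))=2160 / 13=166.15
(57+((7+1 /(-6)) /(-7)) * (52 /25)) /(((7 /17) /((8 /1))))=3924824 /3675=1067.98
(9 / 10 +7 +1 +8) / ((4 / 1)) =169 / 40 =4.22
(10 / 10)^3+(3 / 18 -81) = -479 / 6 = -79.83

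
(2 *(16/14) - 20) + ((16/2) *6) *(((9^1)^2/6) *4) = 18020/7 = 2574.29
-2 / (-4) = 1 / 2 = 0.50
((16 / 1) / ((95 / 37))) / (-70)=-296 / 3325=-0.09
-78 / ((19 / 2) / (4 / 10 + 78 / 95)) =-18096 / 1805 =-10.03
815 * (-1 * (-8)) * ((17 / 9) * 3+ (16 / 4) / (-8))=101060 / 3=33686.67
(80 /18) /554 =0.01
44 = 44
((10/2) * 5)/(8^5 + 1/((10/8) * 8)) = 250/327681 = 0.00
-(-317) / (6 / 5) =1585 / 6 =264.17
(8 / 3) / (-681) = -8 / 2043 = -0.00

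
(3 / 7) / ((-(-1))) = 3 / 7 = 0.43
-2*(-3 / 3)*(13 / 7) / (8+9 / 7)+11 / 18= 91 / 90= 1.01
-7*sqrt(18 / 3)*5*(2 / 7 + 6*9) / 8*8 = -1900*sqrt(6) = -4654.03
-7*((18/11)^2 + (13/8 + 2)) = -42707/968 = -44.12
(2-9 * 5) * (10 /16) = -215 /8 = -26.88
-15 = -15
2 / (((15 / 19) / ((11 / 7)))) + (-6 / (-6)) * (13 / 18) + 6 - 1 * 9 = 1073 / 630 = 1.70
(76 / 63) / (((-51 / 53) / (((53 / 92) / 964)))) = -0.00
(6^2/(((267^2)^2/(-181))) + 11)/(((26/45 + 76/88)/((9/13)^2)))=55344296912850/15131107066283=3.66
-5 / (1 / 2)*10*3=-300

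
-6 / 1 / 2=-3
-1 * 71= -71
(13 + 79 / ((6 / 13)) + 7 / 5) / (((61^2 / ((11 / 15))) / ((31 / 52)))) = 1898347 / 87071400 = 0.02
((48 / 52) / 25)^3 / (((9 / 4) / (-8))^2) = 65536 / 102984375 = 0.00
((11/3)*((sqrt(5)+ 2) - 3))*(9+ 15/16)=-583/16+ 583*sqrt(5)/16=45.04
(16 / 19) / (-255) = -16 / 4845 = -0.00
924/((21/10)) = 440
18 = 18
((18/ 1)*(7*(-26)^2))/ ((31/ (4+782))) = 66948336/ 31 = 2159623.74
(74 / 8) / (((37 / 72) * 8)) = 9 / 4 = 2.25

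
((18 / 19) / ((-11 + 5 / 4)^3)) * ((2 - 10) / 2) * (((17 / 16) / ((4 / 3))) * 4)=544 / 41743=0.01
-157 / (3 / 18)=-942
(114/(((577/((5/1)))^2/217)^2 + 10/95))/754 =10624455625/264660474727311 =0.00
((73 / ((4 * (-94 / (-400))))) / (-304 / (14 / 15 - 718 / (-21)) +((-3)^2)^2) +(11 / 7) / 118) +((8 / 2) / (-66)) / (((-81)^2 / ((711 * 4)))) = 11010864854005 / 10382620473918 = 1.06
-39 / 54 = -13 / 18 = -0.72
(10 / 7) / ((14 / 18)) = 90 / 49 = 1.84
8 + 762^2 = 580652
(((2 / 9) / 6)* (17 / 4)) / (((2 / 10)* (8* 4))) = 85 / 3456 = 0.02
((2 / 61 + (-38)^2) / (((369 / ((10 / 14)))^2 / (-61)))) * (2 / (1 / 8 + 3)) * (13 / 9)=-6107296 / 20015667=-0.31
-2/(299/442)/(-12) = 17/69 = 0.25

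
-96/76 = -24/19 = -1.26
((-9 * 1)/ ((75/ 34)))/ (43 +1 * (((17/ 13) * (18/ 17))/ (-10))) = -663/ 6965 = -0.10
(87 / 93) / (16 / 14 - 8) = -203 / 1488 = -0.14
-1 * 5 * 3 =-15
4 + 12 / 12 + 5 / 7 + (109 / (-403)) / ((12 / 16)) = 45308 / 8463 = 5.35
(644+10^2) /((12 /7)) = 434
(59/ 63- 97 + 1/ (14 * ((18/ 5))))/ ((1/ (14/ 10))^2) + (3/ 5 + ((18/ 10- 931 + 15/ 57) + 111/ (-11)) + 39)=-204591349/ 188100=-1087.67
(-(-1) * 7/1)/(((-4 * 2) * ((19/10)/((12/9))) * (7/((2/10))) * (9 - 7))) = -1/114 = -0.01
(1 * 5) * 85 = 425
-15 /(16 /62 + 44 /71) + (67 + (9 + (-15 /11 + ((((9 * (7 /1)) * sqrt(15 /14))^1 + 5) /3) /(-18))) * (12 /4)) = 4625039 /63756-sqrt(210) /4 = 68.92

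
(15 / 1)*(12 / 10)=18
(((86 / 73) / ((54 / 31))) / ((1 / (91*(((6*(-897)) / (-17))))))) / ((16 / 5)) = 6088.77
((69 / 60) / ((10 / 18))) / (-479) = -0.00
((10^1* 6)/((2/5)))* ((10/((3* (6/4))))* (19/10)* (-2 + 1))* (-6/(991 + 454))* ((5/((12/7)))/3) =6650/2601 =2.56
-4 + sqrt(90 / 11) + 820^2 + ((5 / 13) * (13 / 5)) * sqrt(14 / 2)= sqrt(7) + 3 * sqrt(110) / 11 + 672396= 672401.51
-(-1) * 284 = 284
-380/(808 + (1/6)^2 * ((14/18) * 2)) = -61560/130903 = -0.47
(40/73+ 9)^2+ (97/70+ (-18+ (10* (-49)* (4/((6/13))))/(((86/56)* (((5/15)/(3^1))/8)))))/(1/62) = -99009572924646/8020145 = -12345110.09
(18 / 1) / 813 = 6 / 271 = 0.02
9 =9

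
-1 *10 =-10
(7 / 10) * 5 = 7 / 2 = 3.50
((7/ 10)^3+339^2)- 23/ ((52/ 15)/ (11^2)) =114118.55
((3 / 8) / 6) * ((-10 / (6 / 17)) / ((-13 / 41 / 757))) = 2638145 / 624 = 4227.80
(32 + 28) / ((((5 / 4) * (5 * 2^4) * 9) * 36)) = 1 / 540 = 0.00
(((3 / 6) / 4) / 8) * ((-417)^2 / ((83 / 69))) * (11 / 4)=131981751 / 21248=6211.49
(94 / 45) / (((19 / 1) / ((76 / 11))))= 376 / 495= 0.76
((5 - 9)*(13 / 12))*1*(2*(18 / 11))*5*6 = -4680 / 11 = -425.45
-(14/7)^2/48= -1/12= -0.08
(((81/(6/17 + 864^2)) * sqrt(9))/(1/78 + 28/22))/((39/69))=0.00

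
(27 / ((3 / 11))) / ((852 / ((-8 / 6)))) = -0.15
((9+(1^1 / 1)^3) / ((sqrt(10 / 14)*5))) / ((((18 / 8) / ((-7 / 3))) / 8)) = -448*sqrt(35) / 135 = -19.63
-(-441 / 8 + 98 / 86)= 18571 / 344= 53.99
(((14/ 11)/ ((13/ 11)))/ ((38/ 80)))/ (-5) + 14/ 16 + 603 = 1192361/ 1976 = 603.42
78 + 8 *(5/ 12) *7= 304/ 3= 101.33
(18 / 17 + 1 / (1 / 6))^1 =120 / 17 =7.06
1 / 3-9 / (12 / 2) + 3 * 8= 137 / 6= 22.83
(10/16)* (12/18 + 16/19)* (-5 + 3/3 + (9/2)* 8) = 1720/57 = 30.18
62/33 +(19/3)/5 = 173/55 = 3.15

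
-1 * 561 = -561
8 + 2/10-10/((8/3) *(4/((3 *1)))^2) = 1949/320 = 6.09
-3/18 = -1/6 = -0.17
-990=-990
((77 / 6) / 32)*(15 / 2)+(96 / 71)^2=3120433 / 645248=4.84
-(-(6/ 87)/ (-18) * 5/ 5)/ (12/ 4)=-1/ 783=-0.00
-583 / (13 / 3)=-1749 / 13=-134.54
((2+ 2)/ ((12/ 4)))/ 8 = 1/ 6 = 0.17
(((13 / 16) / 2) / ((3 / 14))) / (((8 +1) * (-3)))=-91 / 1296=-0.07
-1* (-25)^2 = -625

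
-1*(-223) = 223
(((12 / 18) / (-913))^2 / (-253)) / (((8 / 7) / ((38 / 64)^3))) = -48013 / 124389727469568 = -0.00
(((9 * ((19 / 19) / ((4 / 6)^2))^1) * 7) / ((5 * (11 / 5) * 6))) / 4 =189 / 352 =0.54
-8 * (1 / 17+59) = -8032 / 17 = -472.47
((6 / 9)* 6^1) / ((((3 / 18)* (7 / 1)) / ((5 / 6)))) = 20 / 7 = 2.86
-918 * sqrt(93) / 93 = -306 * sqrt(93) / 31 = -95.19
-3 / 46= -0.07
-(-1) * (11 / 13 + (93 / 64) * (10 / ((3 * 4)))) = 3423 / 1664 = 2.06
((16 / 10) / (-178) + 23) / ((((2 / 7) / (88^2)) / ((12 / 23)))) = 3327612288 / 10235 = 325120.89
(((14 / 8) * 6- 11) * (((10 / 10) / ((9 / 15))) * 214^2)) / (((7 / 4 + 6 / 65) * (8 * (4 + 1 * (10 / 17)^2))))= -1075347325 / 1804872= -595.80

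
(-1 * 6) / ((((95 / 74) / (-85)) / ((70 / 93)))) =176120 / 589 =299.02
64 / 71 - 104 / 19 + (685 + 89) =1037958 / 1349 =769.43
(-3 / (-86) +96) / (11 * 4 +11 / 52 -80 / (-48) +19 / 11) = 7086222 / 3512713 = 2.02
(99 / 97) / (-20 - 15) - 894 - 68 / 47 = -142886623 / 159565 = -895.48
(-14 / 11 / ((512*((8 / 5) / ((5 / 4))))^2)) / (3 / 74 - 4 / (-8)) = -32375 / 5905580032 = -0.00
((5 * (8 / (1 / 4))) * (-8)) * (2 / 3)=-2560 / 3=-853.33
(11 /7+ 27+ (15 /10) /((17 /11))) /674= 7031 /160412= 0.04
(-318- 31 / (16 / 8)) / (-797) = 667 / 1594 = 0.42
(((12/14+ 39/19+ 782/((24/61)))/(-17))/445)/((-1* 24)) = 3176827/289769760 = 0.01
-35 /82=-0.43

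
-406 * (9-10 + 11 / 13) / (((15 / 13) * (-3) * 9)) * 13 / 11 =-10556 / 4455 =-2.37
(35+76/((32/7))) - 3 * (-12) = 701/8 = 87.62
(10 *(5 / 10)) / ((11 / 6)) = 2.73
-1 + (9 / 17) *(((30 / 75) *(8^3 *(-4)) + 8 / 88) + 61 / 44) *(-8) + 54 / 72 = 12951793 / 3740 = 3463.05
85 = 85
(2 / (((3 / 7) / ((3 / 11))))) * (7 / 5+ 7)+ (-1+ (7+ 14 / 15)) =2908 / 165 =17.62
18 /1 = 18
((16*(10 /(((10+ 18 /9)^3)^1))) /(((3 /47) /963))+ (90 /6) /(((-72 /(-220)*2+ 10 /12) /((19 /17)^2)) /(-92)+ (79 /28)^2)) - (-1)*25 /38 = 2042829256445270 /1459695790503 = 1399.49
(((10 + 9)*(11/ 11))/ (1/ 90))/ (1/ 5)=8550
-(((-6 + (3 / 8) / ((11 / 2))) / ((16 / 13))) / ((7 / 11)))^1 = 3393 / 448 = 7.57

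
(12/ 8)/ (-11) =-0.14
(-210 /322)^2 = 225 /529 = 0.43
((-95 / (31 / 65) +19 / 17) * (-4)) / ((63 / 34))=835088 / 1953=427.59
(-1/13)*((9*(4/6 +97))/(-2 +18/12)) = 1758/13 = 135.23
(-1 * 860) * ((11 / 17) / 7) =-79.50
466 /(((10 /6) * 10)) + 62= 2249 /25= 89.96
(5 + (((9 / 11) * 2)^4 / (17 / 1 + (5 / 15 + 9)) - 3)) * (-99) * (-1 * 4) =94615416 / 105149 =899.82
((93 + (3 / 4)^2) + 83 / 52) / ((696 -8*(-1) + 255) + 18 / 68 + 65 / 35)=2355367 / 23789688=0.10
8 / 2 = 4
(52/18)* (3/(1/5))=130/3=43.33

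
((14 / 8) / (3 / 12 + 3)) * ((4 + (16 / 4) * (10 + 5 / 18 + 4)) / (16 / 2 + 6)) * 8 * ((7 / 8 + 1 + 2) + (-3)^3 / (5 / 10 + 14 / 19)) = -1856525 / 5499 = -337.61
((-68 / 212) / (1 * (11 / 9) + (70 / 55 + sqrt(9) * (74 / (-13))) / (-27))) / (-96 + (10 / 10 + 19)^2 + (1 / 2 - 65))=-131274 / 177175873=-0.00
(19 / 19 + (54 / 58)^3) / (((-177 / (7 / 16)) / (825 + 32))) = -33048491 / 8633706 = -3.83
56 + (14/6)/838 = 140791/2514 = 56.00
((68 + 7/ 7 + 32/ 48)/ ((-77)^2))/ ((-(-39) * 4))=0.00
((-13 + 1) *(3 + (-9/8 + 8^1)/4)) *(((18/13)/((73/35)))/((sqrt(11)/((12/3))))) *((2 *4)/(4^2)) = -142695 *sqrt(11)/20878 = -22.67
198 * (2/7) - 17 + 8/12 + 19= 1244/21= 59.24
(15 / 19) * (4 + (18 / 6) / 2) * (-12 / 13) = -990 / 247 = -4.01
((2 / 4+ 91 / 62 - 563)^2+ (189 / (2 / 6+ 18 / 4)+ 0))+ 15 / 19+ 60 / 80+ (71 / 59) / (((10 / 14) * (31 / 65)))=39339026027591 / 124964596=314801.37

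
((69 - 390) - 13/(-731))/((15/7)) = -1642466/10965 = -149.79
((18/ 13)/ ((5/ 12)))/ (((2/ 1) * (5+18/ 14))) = 189/ 715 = 0.26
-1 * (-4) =4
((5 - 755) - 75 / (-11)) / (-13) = 8175 / 143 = 57.17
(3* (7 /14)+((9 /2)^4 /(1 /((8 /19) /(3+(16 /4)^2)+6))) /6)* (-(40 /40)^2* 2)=-2385933 /2888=-826.15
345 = 345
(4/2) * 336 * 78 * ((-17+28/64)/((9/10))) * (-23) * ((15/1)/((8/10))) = 415983750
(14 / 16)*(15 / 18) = 35 / 48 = 0.73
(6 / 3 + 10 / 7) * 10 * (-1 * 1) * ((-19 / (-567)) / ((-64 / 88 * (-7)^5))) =-2090 / 22235661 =-0.00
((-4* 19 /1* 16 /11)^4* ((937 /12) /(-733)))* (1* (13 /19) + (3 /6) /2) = -478474344071168 /32195559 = -14861501.37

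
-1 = -1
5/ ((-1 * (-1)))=5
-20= -20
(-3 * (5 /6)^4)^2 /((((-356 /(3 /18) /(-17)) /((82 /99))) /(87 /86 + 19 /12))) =364563671875 /10181778444288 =0.04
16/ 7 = 2.29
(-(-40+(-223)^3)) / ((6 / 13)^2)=1874143583 / 36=52059543.97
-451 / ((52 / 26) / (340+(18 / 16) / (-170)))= -208538341 / 2720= -76668.51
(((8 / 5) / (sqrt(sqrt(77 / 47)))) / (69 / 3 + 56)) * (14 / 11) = 0.02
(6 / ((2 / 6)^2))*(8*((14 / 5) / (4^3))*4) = 378 / 5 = 75.60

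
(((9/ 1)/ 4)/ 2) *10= 45/ 4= 11.25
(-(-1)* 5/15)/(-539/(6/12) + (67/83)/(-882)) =-0.00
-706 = -706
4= 4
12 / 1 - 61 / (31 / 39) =-64.74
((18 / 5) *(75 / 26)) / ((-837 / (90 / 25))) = -18 / 403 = -0.04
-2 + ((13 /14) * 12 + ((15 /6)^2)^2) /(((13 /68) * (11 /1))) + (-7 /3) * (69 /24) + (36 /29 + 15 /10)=12475681 /696696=17.91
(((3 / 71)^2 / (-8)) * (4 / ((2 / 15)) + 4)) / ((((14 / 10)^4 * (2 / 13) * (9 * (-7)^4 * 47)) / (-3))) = 414375 / 10926696052216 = 0.00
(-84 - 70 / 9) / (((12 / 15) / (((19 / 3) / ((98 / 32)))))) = -237.25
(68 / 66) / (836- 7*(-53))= 2 / 2343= 0.00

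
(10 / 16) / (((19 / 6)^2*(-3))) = -15 / 722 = -0.02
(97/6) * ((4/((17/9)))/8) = 291/68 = 4.28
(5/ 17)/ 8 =5/ 136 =0.04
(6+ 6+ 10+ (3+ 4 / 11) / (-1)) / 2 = 205 / 22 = 9.32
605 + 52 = 657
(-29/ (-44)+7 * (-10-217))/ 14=-113.45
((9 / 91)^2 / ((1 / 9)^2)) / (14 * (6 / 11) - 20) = -72171 / 1126216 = -0.06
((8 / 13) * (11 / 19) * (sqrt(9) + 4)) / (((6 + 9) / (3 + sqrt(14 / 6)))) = 616 * sqrt(21) / 11115 + 616 / 1235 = 0.75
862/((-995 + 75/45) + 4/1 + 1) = -2586/2965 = -0.87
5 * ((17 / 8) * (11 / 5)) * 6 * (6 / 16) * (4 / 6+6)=2805 / 8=350.62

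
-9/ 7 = -1.29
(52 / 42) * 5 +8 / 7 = 22 / 3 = 7.33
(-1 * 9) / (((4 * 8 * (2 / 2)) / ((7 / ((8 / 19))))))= -1197 / 256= -4.68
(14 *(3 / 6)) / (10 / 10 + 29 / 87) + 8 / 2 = 37 / 4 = 9.25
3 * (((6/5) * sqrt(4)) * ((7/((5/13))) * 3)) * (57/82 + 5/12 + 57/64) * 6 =38729691/8200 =4723.13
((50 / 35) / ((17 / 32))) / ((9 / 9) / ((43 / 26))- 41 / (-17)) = 2752 / 3087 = 0.89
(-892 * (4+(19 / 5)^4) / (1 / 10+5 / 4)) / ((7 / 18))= -947810656 / 2625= -361070.73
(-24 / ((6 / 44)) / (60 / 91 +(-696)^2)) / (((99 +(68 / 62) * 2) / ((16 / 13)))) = -152768 / 34571242623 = -0.00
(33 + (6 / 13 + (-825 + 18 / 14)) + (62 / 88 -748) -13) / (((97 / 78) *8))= -18625185 / 119504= -155.85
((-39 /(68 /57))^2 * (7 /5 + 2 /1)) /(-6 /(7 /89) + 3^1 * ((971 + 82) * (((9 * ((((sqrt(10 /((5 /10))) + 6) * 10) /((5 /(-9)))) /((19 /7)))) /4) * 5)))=-13735151982473103 /2376092097587899840 + 915627402845883 * sqrt(5) /475218419517579968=-0.00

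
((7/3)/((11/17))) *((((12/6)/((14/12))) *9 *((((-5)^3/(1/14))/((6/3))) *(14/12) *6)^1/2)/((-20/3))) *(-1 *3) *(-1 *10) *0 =0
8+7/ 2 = 23/ 2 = 11.50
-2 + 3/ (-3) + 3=0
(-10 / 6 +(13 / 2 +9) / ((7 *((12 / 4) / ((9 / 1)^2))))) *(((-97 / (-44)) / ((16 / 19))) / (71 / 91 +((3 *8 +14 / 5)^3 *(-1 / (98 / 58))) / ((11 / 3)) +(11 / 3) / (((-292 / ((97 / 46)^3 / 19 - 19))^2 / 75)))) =-116588159170829377129553000 / 2379329576503522810947371973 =-0.05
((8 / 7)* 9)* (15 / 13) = 1080 / 91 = 11.87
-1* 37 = -37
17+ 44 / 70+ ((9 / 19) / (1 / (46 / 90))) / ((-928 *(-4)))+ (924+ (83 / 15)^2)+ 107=119884418509 / 111081600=1079.25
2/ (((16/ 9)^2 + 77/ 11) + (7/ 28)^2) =2592/ 13249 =0.20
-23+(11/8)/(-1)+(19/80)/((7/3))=-13593/560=-24.27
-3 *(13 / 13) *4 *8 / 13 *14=-1344 / 13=-103.38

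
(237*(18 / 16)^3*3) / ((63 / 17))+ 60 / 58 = 28499883 / 103936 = 274.21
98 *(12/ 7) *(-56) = -9408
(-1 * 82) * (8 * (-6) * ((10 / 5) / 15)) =2624 / 5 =524.80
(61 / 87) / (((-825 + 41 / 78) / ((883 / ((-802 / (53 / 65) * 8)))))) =2854739 / 29913974440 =0.00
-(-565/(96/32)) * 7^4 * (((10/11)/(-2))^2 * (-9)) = -840846.07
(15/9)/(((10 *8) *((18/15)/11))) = 55/288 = 0.19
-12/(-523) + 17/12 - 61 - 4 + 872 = 5073767/6276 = 808.44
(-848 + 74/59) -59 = -53439/59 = -905.75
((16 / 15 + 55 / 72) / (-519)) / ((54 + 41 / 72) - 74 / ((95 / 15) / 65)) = 12521 / 2502381855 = 0.00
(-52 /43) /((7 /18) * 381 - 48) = -0.01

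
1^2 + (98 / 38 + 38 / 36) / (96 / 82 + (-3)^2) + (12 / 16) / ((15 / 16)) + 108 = 78549901 / 713070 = 110.16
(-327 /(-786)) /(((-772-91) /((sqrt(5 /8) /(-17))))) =109 * sqrt(10) /15375208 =0.00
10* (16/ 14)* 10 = 800/ 7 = 114.29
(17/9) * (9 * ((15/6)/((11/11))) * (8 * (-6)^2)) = 12240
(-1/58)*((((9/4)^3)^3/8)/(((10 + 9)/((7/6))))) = -903981141/4622123008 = -0.20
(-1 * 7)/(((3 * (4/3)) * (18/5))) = -0.49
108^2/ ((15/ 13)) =50544/ 5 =10108.80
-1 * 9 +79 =70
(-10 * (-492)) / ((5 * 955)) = 984 / 955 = 1.03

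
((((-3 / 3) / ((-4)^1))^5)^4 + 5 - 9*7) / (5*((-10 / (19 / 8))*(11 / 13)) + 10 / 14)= 12251247228514567 / 3611895697244160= 3.39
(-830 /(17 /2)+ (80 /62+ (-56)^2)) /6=266982 /527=506.61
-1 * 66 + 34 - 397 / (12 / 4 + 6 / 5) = -2657 / 21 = -126.52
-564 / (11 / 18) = -10152 / 11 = -922.91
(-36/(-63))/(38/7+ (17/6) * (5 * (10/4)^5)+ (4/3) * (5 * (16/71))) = 0.00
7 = 7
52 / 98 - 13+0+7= -268 / 49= -5.47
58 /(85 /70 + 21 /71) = 57652 /1501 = 38.41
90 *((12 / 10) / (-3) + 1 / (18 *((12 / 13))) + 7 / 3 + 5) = 7553 / 12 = 629.42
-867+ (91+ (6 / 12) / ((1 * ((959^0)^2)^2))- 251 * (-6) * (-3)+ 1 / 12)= -63521 / 12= -5293.42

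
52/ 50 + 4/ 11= 386/ 275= 1.40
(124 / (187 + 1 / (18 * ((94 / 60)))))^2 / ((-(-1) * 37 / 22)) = 420324102 / 1608303013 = 0.26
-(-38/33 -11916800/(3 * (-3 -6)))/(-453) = 131084458/134541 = 974.31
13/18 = 0.72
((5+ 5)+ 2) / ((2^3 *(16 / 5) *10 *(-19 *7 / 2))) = -3 / 4256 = -0.00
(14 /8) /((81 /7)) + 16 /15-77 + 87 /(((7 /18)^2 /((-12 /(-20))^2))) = 52118293 /396900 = 131.31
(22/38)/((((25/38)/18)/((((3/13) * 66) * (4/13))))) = 313632/4225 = 74.23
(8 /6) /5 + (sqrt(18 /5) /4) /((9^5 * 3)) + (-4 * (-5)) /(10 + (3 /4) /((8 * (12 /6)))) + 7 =sqrt(10) /1180980 + 89287 /9645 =9.26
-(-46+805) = -759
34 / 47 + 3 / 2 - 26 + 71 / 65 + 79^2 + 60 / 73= 2773921957 / 446030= 6219.14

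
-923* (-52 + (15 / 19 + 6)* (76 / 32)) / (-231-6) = -264901 / 1896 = -139.72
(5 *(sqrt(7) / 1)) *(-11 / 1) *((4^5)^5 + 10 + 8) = -163836813506103126.51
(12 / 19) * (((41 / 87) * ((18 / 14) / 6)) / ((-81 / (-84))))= 328 / 4959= 0.07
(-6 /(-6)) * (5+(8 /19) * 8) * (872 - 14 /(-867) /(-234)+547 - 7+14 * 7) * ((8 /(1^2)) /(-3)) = -64945302392 /1927341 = -33696.84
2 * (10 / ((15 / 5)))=20 / 3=6.67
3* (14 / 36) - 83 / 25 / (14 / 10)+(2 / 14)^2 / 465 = -1.20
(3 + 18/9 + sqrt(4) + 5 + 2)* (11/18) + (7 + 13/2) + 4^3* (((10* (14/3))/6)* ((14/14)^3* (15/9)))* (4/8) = 23591/54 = 436.87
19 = 19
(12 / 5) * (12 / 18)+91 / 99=1247 / 495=2.52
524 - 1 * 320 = 204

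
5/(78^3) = 5/474552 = 0.00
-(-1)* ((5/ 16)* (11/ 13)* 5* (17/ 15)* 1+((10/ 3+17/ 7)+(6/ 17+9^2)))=2193355/ 24752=88.61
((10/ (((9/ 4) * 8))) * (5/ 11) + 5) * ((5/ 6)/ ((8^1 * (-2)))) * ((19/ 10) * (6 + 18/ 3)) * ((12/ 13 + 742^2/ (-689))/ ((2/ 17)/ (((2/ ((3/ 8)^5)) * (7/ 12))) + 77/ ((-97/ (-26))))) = 46604967772160/ 193219924491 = 241.20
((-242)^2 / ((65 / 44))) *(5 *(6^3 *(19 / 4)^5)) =10767011941323 / 104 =103528960974.26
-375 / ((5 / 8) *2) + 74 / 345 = -103426 / 345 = -299.79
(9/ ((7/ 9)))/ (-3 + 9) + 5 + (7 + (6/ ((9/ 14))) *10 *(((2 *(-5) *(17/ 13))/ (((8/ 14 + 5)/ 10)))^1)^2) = 555261573665/ 10796058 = 51431.88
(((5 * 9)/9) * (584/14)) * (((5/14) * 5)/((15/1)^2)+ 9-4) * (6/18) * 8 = 3685040/1323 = 2785.37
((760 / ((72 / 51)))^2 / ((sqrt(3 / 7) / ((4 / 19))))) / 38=14450*sqrt(21) / 27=2452.53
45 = 45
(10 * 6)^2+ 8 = 3608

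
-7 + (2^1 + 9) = 4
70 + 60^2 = 3670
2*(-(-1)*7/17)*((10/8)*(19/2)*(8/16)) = 4.89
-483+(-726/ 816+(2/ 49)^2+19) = -151802681/ 326536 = -464.89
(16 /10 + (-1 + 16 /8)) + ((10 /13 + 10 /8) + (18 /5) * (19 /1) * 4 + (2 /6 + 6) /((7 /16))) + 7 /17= 27206209 /92820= 293.11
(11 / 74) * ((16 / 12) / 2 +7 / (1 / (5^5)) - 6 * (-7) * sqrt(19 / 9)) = 77 * sqrt(19) / 37 +721897 / 222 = 3260.86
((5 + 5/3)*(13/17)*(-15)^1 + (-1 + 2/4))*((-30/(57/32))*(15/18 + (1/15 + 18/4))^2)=61049376/1615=37801.47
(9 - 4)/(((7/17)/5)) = 425/7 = 60.71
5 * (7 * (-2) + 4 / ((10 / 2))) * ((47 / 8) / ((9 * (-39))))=517 / 468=1.10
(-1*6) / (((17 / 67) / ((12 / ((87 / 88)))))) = -141504 / 493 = -287.03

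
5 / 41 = 0.12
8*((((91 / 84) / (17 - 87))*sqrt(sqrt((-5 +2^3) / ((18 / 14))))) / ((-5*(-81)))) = -13*3^(3 / 4)*7^(1 / 4) / 127575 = -0.00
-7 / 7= -1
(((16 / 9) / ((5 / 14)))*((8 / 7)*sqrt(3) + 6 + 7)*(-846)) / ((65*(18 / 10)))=-539.16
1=1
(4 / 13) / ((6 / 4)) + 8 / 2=164 / 39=4.21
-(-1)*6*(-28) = -168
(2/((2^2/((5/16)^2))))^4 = 390625/68719476736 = 0.00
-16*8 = -128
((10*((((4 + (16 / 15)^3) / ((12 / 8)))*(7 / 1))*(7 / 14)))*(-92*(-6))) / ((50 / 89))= 2017064672 / 16875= 119529.76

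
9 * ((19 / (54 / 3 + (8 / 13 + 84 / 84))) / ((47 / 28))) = 20748 / 3995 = 5.19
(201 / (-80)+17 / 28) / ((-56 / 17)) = 18139 / 31360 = 0.58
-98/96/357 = -7/2448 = -0.00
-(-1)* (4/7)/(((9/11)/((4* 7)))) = 176/9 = 19.56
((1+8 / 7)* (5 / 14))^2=5625 / 9604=0.59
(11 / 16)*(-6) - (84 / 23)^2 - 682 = -2960129 / 4232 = -699.46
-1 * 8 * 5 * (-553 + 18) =21400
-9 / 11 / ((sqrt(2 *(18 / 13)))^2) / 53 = -13 / 2332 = -0.01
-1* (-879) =879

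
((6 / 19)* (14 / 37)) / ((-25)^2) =84 / 439375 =0.00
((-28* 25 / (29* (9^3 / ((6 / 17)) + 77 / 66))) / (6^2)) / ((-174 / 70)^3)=300125 / 14207860728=0.00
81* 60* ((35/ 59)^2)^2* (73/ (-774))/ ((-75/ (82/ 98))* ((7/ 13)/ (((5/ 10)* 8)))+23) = -63058843575000/ 12146115497653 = -5.19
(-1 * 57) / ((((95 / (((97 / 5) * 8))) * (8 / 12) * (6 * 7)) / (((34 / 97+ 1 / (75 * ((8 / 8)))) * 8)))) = -42352 / 4375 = -9.68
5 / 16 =0.31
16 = 16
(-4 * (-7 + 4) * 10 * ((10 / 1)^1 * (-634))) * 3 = -2282400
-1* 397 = -397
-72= -72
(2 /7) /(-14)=-1 /49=-0.02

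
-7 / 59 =-0.12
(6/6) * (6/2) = 3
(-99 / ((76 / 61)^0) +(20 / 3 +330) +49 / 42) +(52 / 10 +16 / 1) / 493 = 3532981 / 14790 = 238.88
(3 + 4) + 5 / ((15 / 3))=8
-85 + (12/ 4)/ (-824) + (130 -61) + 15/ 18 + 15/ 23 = -825443/ 56856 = -14.52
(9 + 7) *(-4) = -64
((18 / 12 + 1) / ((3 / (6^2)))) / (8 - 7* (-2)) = 1.36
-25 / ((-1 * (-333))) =-25 / 333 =-0.08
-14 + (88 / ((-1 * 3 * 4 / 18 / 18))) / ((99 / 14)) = -350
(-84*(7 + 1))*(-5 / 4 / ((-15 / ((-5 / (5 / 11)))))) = 616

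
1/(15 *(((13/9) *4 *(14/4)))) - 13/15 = -2357/2730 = -0.86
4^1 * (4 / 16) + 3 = 4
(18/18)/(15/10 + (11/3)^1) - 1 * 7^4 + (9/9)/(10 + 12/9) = -2530357/1054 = -2400.72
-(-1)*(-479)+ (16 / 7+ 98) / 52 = -6679 / 14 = -477.07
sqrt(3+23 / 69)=1.83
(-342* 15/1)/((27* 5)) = -38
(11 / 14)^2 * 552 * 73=1218954 / 49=24876.61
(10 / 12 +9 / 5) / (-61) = -79 / 1830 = -0.04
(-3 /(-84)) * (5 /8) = 5 /224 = 0.02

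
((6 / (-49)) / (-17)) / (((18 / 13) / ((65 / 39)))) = 65 / 7497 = 0.01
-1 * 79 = -79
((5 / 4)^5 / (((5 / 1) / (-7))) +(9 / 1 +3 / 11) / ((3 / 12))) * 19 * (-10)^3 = -877959125 / 1408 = -623550.51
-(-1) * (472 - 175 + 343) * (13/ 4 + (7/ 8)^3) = 10035/ 4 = 2508.75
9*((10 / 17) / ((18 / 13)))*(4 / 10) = 26 / 17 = 1.53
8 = 8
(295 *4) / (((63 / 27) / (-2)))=-7080 / 7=-1011.43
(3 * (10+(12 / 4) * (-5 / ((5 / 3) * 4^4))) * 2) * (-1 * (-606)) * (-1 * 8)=-2318859 / 8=-289857.38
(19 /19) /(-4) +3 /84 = -3 /14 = -0.21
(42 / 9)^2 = 196 / 9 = 21.78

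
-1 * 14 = -14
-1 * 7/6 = -7/6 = -1.17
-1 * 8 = -8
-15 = -15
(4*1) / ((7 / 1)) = 4 / 7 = 0.57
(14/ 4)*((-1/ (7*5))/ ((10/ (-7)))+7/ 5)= 497/ 100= 4.97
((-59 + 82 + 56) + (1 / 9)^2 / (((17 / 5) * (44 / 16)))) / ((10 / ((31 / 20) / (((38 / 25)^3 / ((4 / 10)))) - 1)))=-4005130651 / 615663840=-6.51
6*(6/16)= 9/4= 2.25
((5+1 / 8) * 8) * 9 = 369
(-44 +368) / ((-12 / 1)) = -27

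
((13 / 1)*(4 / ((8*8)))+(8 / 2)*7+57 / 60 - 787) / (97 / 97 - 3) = 60579 / 160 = 378.62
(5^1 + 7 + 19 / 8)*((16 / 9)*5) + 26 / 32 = 18517 / 144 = 128.59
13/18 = 0.72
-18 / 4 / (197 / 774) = -3483 / 197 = -17.68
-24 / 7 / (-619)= 24 / 4333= 0.01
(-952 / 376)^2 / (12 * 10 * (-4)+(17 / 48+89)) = -39984 / 2436527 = -0.02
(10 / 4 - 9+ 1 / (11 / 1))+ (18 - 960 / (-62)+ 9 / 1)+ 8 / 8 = 25285 / 682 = 37.07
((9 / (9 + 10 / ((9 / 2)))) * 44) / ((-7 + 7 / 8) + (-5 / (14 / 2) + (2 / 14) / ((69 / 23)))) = -85536 / 16463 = -5.20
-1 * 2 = -2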